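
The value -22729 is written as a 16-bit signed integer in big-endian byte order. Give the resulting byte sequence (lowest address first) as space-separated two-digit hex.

Two's complement of -22729 in 16 bits: 22729 = 0x58C9; invert → 0xA736; add 1 → 0xA737.
Split into bytes (most-significant first): A7 37.
Big-endian stores the most-significant byte at the lowest address.
So the memory order matches the most-significant-first order: A7 37.

A7 37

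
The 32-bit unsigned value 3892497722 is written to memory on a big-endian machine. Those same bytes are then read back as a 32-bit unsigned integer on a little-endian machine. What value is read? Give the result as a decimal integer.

3892497722 in 32-bit hexadecimal is 0xE802CD3A.
Stored big-endian, the bytes at ascending addresses are E8 02 CD 3A.
Read back as little-endian, the first byte is least significant, giving 0x3ACD02E8.
0x3ACD02E8 = 986514152.

986514152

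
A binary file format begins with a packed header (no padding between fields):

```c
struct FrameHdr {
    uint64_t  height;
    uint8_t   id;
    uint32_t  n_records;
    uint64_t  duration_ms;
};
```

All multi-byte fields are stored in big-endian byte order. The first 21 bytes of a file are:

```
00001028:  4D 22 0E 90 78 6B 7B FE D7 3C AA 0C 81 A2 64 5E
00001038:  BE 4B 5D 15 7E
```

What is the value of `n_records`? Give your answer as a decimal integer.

`n_records` follows `height` (8 B), `id` (1 B), so it starts at offset 8 + 1 = 9 and occupies 4 bytes.
Bytes at offsets 9..12: 3C AA 0C 81.
Big-endian: lowest address holds the most-significant byte.
The bytes are already most-significant first: 0x3CAA0C81.
0x3CAA0C81 = 1017777281.

1017777281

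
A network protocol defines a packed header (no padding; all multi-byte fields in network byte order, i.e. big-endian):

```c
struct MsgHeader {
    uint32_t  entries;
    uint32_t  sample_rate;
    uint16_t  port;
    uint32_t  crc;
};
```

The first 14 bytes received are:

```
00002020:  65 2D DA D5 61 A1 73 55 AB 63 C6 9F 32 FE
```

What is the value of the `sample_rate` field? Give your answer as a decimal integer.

`sample_rate` follows `entries` (4 bytes), so it starts at byte offset 4 and occupies 4 bytes.
Bytes at offsets 4..7: 61 A1 73 55.
Big-endian: lowest address holds the most-significant byte.
The bytes are already most-significant first: 0x61A17355.
0x61A17355 = 1637970773.

1637970773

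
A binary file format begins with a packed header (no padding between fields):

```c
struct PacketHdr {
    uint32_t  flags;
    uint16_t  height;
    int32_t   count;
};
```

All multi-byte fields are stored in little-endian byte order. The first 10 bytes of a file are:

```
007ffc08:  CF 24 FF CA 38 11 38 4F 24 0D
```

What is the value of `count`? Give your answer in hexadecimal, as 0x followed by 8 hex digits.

`count` follows `flags` (4 B), `height` (2 B), so it starts at offset 4 + 2 = 6 and occupies 4 bytes.
Bytes at offsets 6..9: 38 4F 24 0D.
Little-endian stores the least-significant byte at the lowest address.
Reassemble most-significant byte first: 0D 24 4F 38 → 0x0D244F38.

0x0D244F38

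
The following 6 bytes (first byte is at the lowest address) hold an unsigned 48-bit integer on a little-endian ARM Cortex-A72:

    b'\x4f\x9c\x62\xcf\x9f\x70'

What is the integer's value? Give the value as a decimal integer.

Little-endian stores the least-significant byte at the lowest address.
Reassemble most-significant byte first: 70 9F CF 62 9C 4F → 0x709FCF629C4F.
0x709FCF629C4F = 123831681457231.

123831681457231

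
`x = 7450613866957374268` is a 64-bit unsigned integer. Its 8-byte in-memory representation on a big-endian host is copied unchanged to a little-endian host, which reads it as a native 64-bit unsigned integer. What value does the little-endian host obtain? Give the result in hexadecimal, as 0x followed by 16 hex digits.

0x3C039842D6E56567

7450613866957374268 in 64-bit hexadecimal is 0x6765E5D64298033C.
Stored big-endian, the bytes at ascending addresses are 67 65 E5 D6 42 98 03 3C.
Read back as little-endian, the first byte is least significant, giving 0x3C039842D6E56567.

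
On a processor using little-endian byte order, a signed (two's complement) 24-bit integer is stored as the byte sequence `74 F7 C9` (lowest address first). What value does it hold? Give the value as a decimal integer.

-3541132

Little-endian stores the least-significant byte at the lowest address.
Reassemble most-significant byte first: C9 F7 74 → 0xC9F774.
Top bit is set, so as a signed 24-bit value this is 0xC9F774 − 2^24 = -3541132.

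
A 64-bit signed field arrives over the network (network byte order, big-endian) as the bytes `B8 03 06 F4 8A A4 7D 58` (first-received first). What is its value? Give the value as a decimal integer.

Big-endian stores the most-significant byte at the lowest address.
The bytes are already most-significant first: 0xB80306F48AA47D58.
Top bit is set, so as a signed 64-bit value this is 0xB80306F48AA47D58 − 2^64 = -5187294698432856744.

-5187294698432856744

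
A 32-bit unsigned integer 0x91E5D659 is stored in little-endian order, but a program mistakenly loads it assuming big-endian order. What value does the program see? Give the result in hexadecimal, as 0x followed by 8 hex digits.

0x59D6E591

Stored little-endian, the bytes at ascending addresses are 59 D6 E5 91.
Read back as big-endian, the last byte is least significant, giving 0x59D6E591.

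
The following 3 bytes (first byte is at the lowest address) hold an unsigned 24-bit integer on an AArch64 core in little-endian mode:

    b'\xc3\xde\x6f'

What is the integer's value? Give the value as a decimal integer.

Little-endian: lowest address holds the least-significant byte.
Reassemble most-significant byte first: 6F DE C3 → 0x6FDEC3.
0x6FDEC3 = 7331523.

7331523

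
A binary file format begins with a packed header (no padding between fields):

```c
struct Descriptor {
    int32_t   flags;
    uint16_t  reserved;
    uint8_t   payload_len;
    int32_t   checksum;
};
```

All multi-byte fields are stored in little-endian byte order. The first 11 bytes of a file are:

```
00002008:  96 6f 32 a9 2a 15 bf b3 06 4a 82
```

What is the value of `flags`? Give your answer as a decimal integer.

`flags` is the first field, at byte offset 0, occupying 4 bytes.
Bytes at offsets 0..3: 96 6F 32 A9.
In little-endian order the low byte comes first in memory.
Reassemble most-significant byte first: A9 32 6F 96 → 0xA9326F96.
Top bit is set, so as a signed 32-bit value this is 0xA9326F96 − 2^32 = -1456312426.

-1456312426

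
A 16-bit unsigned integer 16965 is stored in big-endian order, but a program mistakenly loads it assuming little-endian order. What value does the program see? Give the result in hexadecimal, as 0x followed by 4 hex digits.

16965 in 16-bit hexadecimal is 0x4245.
Stored big-endian, the bytes at ascending addresses are 42 45.
Read back as little-endian, the first byte is least significant, giving 0x4542.

0x4542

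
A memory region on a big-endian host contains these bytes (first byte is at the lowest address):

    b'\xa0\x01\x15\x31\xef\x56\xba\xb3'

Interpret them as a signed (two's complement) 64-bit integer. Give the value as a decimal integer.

-6917224248451351885

Big-endian: lowest address holds the most-significant byte.
The bytes are already most-significant first: 0xA0011531EF56BAB3.
Top bit is set, so as a signed 64-bit value this is 0xA0011531EF56BAB3 − 2^64 = -6917224248451351885.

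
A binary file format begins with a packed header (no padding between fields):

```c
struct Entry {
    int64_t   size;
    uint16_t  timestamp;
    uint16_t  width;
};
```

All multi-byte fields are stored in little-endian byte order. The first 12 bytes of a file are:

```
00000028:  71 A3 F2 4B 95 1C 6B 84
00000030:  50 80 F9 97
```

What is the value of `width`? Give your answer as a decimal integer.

`width` follows `size` (8 B), `timestamp` (2 B), so it starts at offset 8 + 2 = 10 and occupies 2 bytes.
Bytes at offsets 10..11: F9 97.
Little-endian: lowest address holds the least-significant byte.
Reassemble most-significant byte first: 97 F9 → 0x97F9.
0x97F9 = 38905.

38905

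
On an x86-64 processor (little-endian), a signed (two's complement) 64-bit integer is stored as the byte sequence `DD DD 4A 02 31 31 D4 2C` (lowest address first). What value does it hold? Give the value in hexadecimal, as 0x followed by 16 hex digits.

Little-endian: lowest address holds the least-significant byte.
Reassemble most-significant byte first: 2C D4 31 31 02 4A DD DD → 0x2CD43131024ADDDD.

0x2CD43131024ADDDD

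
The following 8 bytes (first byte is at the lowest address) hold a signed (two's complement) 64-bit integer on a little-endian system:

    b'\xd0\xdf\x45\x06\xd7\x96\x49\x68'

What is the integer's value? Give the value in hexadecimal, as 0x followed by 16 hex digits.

Little-endian stores the least-significant byte at the lowest address.
Reassemble most-significant byte first: 68 49 96 D7 06 45 DF D0 → 0x684996D70645DFD0.

0x684996D70645DFD0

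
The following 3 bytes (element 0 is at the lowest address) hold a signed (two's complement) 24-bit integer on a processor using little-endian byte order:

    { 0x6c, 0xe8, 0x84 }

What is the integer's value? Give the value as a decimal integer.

In little-endian order the low byte comes first in memory.
Reassemble most-significant byte first: 84 E8 6C → 0x84E86C.
Top bit is set, so as a signed 24-bit value this is 0x84E86C − 2^24 = -8066964.

-8066964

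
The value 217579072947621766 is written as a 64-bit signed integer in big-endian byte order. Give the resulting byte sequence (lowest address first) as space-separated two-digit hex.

03 04 FF 03 99 9A 0F 86

217579072947621766 in hexadecimal, padded to 64 bits, is 0x0304FF03999A0F86.
Split into bytes (most-significant first): 03 04 FF 03 99 9A 0F 86.
Big-endian: lowest address holds the most-significant byte.
So the memory order matches the most-significant-first order: 03 04 FF 03 99 9A 0F 86.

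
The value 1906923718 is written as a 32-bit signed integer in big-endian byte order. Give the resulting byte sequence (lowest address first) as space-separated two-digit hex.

71 A9 58 C6

1906923718 in hexadecimal, padded to 32 bits, is 0x71A958C6.
Split into bytes (most-significant first): 71 A9 58 C6.
Big-endian: lowest address holds the most-significant byte.
So the memory order matches the most-significant-first order: 71 A9 58 C6.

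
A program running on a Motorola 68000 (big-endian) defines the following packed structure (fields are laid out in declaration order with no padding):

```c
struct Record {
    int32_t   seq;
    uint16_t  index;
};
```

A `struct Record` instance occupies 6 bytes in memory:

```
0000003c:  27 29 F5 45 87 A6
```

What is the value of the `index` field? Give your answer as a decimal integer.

`index` follows `seq` (4 bytes), so it starts at byte offset 4 and occupies 2 bytes.
Bytes at offsets 4..5: 87 A6.
Big-endian stores the most-significant byte at the lowest address.
The bytes are already most-significant first: 0x87A6.
0x87A6 = 34726.

34726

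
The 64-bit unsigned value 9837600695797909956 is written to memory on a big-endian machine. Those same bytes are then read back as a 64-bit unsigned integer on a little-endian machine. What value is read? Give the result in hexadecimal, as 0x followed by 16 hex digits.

9837600695797909956 in 64-bit hexadecimal is 0x88862DB6032B89C4.
Stored big-endian, the bytes at ascending addresses are 88 86 2D B6 03 2B 89 C4.
Read back as little-endian, the first byte is least significant, giving 0xC4892B03B62D8688.

0xC4892B03B62D8688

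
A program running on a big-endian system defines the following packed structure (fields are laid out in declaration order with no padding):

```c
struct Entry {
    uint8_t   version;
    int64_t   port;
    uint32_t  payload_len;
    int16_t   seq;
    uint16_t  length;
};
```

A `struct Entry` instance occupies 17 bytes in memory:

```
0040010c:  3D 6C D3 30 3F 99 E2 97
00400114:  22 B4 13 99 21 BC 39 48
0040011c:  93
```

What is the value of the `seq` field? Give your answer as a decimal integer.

-17351

`seq` follows `version` (1 B), `port` (8 B), `payload_len` (4 B), so it starts at offset 1 + 8 + 4 = 13 and occupies 2 bytes.
Bytes at offsets 13..14: BC 39.
Big-endian stores the most-significant byte at the lowest address.
The bytes are already most-significant first: 0xBC39.
Top bit is set, so as a signed 16-bit value this is 0xBC39 − 2^16 = -17351.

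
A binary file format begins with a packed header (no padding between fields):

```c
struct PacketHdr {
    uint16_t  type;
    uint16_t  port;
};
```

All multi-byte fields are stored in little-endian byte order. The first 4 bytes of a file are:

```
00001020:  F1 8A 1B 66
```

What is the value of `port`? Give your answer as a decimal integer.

26139

`port` follows `type` (2 bytes), so it starts at byte offset 2 and occupies 2 bytes.
Bytes at offsets 2..3: 1B 66.
In little-endian order the low byte comes first in memory.
Reassemble most-significant byte first: 66 1B → 0x661B.
0x661B = 26139.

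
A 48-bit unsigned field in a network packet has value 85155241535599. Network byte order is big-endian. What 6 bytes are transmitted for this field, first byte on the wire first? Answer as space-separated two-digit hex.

85155241535599 in hexadecimal, padded to 48 bits, is 0x4D72BFEC286F.
Split into bytes (most-significant first): 4D 72 BF EC 28 6F.
Big-endian: lowest address holds the most-significant byte.
So the memory order matches the most-significant-first order: 4D 72 BF EC 28 6F.

4D 72 BF EC 28 6F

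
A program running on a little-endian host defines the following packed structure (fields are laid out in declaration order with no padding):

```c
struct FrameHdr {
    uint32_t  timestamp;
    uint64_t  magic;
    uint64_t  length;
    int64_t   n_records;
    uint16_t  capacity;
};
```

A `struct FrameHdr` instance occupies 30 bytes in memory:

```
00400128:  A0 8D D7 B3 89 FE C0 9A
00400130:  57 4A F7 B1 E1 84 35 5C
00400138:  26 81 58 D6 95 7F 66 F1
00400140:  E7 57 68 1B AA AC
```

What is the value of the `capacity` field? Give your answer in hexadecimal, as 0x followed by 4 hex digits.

`capacity` follows `timestamp` (4 B), `magic` (8 B), `length` (8 B), `n_records` (8 B), so it starts at offset 4 + 8 + 8 + 8 = 28 and occupies 2 bytes.
Bytes at offsets 28..29: AA AC.
Little-endian: lowest address holds the least-significant byte.
Reassemble most-significant byte first: AC AA → 0xACAA.

0xACAA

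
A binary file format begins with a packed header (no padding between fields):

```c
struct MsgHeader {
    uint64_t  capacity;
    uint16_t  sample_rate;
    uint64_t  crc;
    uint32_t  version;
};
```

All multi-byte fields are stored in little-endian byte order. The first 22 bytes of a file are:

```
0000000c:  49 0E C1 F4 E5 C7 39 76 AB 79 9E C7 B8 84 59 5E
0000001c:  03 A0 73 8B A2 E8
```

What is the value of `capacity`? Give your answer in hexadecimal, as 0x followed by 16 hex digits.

0x7639C7E5F4C10E49

`capacity` is the first field, at byte offset 0, occupying 8 bytes.
Bytes at offsets 0..7: 49 0E C1 F4 E5 C7 39 76.
Little-endian: lowest address holds the least-significant byte.
Reassemble most-significant byte first: 76 39 C7 E5 F4 C1 0E 49 → 0x7639C7E5F4C10E49.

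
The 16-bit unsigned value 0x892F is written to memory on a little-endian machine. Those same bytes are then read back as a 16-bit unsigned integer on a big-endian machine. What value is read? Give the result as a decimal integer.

12169

Stored little-endian, the bytes at ascending addresses are 2F 89.
Read back as big-endian, the last byte is least significant, giving 0x2F89.
0x2F89 = 12169.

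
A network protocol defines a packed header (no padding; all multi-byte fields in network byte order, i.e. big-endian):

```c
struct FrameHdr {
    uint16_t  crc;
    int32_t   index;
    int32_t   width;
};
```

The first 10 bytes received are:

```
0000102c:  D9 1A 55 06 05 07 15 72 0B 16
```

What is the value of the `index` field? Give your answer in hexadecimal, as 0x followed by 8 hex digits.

`index` follows `crc` (2 bytes), so it starts at byte offset 2 and occupies 4 bytes.
Bytes at offsets 2..5: 55 06 05 07.
Big-endian: lowest address holds the most-significant byte.
The bytes are already most-significant first: 0x55060507.

0x55060507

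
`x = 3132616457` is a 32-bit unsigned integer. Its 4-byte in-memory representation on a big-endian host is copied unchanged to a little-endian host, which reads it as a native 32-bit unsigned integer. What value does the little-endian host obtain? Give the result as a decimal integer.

3132616457 in 32-bit hexadecimal is 0xBAB7EF09.
Stored big-endian, the bytes at ascending addresses are BA B7 EF 09.
Read back as little-endian, the first byte is least significant, giving 0x09EFB7BA.
0x09EFB7BA = 166705082.

166705082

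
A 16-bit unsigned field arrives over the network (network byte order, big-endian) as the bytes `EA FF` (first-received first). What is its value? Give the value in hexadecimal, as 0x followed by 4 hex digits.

In big-endian order the high byte comes first in memory.
The bytes are already most-significant first: 0xEAFF.

0xEAFF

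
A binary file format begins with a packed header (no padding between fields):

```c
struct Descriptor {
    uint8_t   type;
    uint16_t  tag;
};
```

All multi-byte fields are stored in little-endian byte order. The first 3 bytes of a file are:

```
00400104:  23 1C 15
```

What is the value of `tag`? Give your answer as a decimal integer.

5404

`tag` follows `type` (1 byte), so it starts at byte offset 1 and occupies 2 bytes.
Bytes at offsets 1..2: 1C 15.
Little-endian: lowest address holds the least-significant byte.
Reassemble most-significant byte first: 15 1C → 0x151C.
0x151C = 5404.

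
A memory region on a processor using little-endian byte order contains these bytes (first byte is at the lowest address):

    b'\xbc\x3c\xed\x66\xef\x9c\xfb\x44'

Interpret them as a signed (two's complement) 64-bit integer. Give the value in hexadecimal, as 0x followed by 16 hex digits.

Little-endian: lowest address holds the least-significant byte.
Reassemble most-significant byte first: 44 FB 9C EF 66 ED 3C BC → 0x44FB9CEF66ED3CBC.

0x44FB9CEF66ED3CBC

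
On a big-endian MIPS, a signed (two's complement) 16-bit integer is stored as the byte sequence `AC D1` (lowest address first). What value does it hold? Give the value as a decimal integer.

-21295

Big-endian: lowest address holds the most-significant byte.
The bytes are already most-significant first: 0xACD1.
Top bit is set, so as a signed 16-bit value this is 0xACD1 − 2^16 = -21295.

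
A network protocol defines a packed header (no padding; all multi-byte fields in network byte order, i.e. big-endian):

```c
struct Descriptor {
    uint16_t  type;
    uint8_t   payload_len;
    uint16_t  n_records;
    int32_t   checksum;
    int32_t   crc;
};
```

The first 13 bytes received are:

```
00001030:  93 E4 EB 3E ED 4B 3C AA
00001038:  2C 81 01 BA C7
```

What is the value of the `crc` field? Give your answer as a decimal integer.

`crc` follows `type` (2 B), `payload_len` (1 B), `n_records` (2 B), `checksum` (4 B), so it starts at offset 2 + 1 + 2 + 4 = 9 and occupies 4 bytes.
Bytes at offsets 9..12: 81 01 BA C7.
Big-endian stores the most-significant byte at the lowest address.
The bytes are already most-significant first: 0x8101BAC7.
Top bit is set, so as a signed 32-bit value this is 0x8101BAC7 − 2^32 = -2130593081.

-2130593081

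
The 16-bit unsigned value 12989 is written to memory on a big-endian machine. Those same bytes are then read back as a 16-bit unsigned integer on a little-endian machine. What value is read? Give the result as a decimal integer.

48434

12989 in 16-bit hexadecimal is 0x32BD.
Stored big-endian, the bytes at ascending addresses are 32 BD.
Read back as little-endian, the first byte is least significant, giving 0xBD32.
0xBD32 = 48434.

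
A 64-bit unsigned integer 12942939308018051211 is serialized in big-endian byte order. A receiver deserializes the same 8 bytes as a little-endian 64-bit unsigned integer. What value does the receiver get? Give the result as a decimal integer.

10027506307097861811

12942939308018051211 in 64-bit hexadecimal is 0xB39E8EB9DBDB288B.
Stored big-endian, the bytes at ascending addresses are B3 9E 8E B9 DB DB 28 8B.
Read back as little-endian, the first byte is least significant, giving 0x8B28DBDBB98E9EB3.
0x8B28DBDBB98E9EB3 = 10027506307097861811.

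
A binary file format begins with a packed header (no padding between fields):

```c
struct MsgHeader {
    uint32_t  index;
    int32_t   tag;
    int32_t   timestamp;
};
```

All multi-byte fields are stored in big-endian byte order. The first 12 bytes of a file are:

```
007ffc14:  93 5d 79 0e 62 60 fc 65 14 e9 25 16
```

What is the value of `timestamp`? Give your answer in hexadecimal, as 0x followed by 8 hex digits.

0x14E92516

`timestamp` follows `index` (4 B), `tag` (4 B), so it starts at offset 4 + 4 = 8 and occupies 4 bytes.
Bytes at offsets 8..11: 14 E9 25 16.
In big-endian order the high byte comes first in memory.
The bytes are already most-significant first: 0x14E92516.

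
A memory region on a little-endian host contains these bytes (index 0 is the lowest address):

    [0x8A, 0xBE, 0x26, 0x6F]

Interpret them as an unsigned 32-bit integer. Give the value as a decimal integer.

1864810122

Little-endian: lowest address holds the least-significant byte.
Reassemble most-significant byte first: 6F 26 BE 8A → 0x6F26BE8A.
0x6F26BE8A = 1864810122.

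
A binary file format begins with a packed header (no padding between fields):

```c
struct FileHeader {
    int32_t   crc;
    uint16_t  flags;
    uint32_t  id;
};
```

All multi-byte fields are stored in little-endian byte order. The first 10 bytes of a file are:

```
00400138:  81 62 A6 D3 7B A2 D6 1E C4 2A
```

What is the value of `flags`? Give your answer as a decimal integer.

41595

`flags` follows `crc` (4 bytes), so it starts at byte offset 4 and occupies 2 bytes.
Bytes at offsets 4..5: 7B A2.
In little-endian order the low byte comes first in memory.
Reassemble most-significant byte first: A2 7B → 0xA27B.
0xA27B = 41595.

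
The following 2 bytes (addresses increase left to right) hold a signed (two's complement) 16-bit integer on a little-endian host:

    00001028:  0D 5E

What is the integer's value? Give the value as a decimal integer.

Little-endian stores the least-significant byte at the lowest address.
Reassemble most-significant byte first: 5E 0D → 0x5E0D.
0x5E0D = 24077.

24077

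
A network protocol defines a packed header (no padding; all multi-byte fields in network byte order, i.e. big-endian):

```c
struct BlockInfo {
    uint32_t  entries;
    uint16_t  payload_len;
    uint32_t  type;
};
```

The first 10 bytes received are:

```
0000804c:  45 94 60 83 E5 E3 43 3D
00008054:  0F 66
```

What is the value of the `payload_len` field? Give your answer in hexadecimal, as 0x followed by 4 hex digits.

`payload_len` follows `entries` (4 bytes), so it starts at byte offset 4 and occupies 2 bytes.
Bytes at offsets 4..5: E5 E3.
Big-endian: lowest address holds the most-significant byte.
The bytes are already most-significant first: 0xE5E3.

0xE5E3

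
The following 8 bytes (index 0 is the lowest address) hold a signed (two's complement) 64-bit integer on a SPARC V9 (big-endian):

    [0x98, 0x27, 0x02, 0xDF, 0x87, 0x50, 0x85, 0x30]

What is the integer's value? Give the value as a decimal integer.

Big-endian: lowest address holds the most-significant byte.
The bytes are already most-significant first: 0x982702DF87508530.
Top bit is set, so as a signed 64-bit value this is 0x982702DF87508530 − 2^64 = -7483009096781626064.

-7483009096781626064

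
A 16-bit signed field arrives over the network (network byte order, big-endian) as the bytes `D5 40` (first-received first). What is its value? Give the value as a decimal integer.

-10944

Big-endian stores the most-significant byte at the lowest address.
The bytes are already most-significant first: 0xD540.
Top bit is set, so as a signed 16-bit value this is 0xD540 − 2^16 = -10944.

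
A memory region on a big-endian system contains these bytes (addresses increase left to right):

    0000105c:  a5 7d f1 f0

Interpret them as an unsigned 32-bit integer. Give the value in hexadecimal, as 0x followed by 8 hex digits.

0xA57DF1F0

In big-endian order the high byte comes first in memory.
The bytes are already most-significant first: 0xA57DF1F0.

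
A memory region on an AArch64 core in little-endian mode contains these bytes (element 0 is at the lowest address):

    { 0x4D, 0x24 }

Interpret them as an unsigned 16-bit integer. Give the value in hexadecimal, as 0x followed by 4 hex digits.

Little-endian stores the least-significant byte at the lowest address.
Reassemble most-significant byte first: 24 4D → 0x244D.

0x244D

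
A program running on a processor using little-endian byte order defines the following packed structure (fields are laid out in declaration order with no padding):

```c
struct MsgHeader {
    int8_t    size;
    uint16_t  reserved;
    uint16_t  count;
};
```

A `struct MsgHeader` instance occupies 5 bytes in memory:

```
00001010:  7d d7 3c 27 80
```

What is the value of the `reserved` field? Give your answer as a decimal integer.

`reserved` follows `size` (1 byte), so it starts at byte offset 1 and occupies 2 bytes.
Bytes at offsets 1..2: D7 3C.
Little-endian: lowest address holds the least-significant byte.
Reassemble most-significant byte first: 3C D7 → 0x3CD7.
0x3CD7 = 15575.

15575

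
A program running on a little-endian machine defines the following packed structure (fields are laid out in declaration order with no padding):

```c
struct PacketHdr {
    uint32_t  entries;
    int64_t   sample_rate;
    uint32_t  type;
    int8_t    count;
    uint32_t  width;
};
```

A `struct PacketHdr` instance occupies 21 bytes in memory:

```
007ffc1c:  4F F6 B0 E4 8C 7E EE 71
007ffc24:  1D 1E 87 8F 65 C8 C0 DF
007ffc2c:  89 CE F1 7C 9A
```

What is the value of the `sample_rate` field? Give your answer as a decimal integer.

`sample_rate` follows `entries` (4 bytes), so it starts at byte offset 4 and occupies 8 bytes.
Bytes at offsets 4..11: 8C 7E EE 71 1D 1E 87 8F.
In little-endian order the low byte comes first in memory.
Reassemble most-significant byte first: 8F 87 1E 1D 71 EE 7E 8C → 0x8F871E1D71EE7E8C.
Top bit is set, so as a signed 64-bit value this is 0x8F871E1D71EE7E8C − 2^64 = -8104475892615577972.

-8104475892615577972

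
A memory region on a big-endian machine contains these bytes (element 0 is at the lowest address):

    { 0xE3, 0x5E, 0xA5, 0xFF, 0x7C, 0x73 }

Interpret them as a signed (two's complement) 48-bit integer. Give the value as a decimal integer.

-31479325295501

Big-endian: lowest address holds the most-significant byte.
The bytes are already most-significant first: 0xE35EA5FF7C73.
Top bit is set, so as a signed 48-bit value this is 0xE35EA5FF7C73 − 2^48 = -31479325295501.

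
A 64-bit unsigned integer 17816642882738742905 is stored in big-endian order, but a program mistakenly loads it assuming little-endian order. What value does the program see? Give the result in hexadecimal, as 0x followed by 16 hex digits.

17816642882738742905 in 64-bit hexadecimal is 0xF7416E4E23A26679.
Stored big-endian, the bytes at ascending addresses are F7 41 6E 4E 23 A2 66 79.
Read back as little-endian, the first byte is least significant, giving 0x7966A2234E6E41F7.

0x7966A2234E6E41F7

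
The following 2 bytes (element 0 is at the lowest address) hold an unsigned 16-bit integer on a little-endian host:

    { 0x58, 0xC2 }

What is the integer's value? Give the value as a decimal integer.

49752

Little-endian stores the least-significant byte at the lowest address.
Reassemble most-significant byte first: C2 58 → 0xC258.
0xC258 = 49752.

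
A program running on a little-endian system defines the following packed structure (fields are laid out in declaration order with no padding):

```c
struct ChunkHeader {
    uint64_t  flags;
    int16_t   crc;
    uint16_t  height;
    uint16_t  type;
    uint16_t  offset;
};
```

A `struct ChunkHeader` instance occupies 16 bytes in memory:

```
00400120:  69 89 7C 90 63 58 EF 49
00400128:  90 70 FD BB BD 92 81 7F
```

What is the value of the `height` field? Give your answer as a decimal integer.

`height` follows `flags` (8 B), `crc` (2 B), so it starts at offset 8 + 2 = 10 and occupies 2 bytes.
Bytes at offsets 10..11: FD BB.
Little-endian: lowest address holds the least-significant byte.
Reassemble most-significant byte first: BB FD → 0xBBFD.
0xBBFD = 48125.

48125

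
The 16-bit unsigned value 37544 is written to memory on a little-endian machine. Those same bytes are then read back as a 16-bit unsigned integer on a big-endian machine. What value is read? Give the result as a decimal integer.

37544 in 16-bit hexadecimal is 0x92A8.
Stored little-endian, the bytes at ascending addresses are A8 92.
Read back as big-endian, the last byte is least significant, giving 0xA892.
0xA892 = 43154.

43154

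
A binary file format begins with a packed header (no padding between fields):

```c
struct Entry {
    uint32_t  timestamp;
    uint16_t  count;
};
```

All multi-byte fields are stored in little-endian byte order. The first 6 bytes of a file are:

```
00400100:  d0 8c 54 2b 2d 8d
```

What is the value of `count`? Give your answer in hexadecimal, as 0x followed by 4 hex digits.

`count` follows `timestamp` (4 bytes), so it starts at byte offset 4 and occupies 2 bytes.
Bytes at offsets 4..5: 2D 8D.
Little-endian: lowest address holds the least-significant byte.
Reassemble most-significant byte first: 8D 2D → 0x8D2D.

0x8D2D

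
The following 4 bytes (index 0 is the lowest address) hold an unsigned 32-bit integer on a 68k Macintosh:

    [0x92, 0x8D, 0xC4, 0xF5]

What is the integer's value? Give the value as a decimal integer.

In big-endian order the high byte comes first in memory.
The bytes are already most-significant first: 0x928DC4F5.
0x928DC4F5 = 2458764533.

2458764533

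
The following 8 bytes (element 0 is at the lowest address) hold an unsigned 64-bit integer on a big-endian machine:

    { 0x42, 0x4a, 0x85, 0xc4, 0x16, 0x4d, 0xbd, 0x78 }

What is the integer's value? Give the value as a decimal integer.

Big-endian stores the most-significant byte at the lowest address.
The bytes are already most-significant first: 0x424A85C4164DBD78.
0x424A85C4164DBD78 = 4776777432014110072.

4776777432014110072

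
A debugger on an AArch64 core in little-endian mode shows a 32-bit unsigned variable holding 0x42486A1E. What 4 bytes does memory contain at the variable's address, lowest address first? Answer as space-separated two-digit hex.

1E 6A 48 42

Split into bytes (most-significant first): 42 48 6A 1E.
Little-endian stores the least-significant byte at the lowest address.
So at ascending addresses the bytes are 1E 6A 48 42.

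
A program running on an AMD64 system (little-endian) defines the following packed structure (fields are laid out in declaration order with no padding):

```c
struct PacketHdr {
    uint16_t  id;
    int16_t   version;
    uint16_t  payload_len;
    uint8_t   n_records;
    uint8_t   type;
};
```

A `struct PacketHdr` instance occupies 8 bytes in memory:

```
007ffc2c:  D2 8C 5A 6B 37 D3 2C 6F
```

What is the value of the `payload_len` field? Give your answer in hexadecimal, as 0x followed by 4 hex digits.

`payload_len` follows `id` (2 B), `version` (2 B), so it starts at offset 2 + 2 = 4 and occupies 2 bytes.
Bytes at offsets 4..5: 37 D3.
Little-endian: lowest address holds the least-significant byte.
Reassemble most-significant byte first: D3 37 → 0xD337.

0xD337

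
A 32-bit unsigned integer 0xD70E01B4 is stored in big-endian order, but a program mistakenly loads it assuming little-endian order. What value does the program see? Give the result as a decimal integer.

3019968215

Stored big-endian, the bytes at ascending addresses are D7 0E 01 B4.
Read back as little-endian, the first byte is least significant, giving 0xB4010ED7.
0xB4010ED7 = 3019968215.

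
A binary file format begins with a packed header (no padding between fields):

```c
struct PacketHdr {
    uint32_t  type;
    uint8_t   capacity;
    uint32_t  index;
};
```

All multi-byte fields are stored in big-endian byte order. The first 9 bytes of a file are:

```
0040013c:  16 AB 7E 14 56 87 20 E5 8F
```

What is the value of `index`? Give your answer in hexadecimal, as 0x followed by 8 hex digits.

`index` follows `type` (4 B), `capacity` (1 B), so it starts at offset 4 + 1 = 5 and occupies 4 bytes.
Bytes at offsets 5..8: 87 20 E5 8F.
Big-endian: lowest address holds the most-significant byte.
The bytes are already most-significant first: 0x8720E58F.

0x8720E58F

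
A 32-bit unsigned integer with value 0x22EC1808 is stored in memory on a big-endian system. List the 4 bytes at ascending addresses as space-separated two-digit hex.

Split into bytes (most-significant first): 22 EC 18 08.
In big-endian order the high byte comes first in memory.
So the memory order matches the most-significant-first order: 22 EC 18 08.

22 EC 18 08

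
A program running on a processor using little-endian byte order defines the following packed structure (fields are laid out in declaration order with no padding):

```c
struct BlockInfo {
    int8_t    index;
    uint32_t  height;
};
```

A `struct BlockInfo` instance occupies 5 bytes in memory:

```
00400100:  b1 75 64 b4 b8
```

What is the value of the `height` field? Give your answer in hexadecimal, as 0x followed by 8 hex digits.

0xB8B46475

`height` follows `index` (1 byte), so it starts at byte offset 1 and occupies 4 bytes.
Bytes at offsets 1..4: 75 64 B4 B8.
In little-endian order the low byte comes first in memory.
Reassemble most-significant byte first: B8 B4 64 75 → 0xB8B46475.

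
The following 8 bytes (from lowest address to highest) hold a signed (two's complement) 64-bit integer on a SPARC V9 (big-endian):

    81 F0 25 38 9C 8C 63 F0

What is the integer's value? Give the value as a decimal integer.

-9083719523331447824

Big-endian stores the most-significant byte at the lowest address.
The bytes are already most-significant first: 0x81F025389C8C63F0.
Top bit is set, so as a signed 64-bit value this is 0x81F025389C8C63F0 − 2^64 = -9083719523331447824.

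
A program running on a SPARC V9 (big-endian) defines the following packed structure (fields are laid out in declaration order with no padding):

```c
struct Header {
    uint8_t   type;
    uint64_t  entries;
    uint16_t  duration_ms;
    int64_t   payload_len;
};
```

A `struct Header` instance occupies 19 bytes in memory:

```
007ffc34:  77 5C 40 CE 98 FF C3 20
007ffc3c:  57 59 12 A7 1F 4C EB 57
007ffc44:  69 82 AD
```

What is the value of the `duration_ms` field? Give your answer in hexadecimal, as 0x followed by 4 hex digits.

0x5912

`duration_ms` follows `type` (1 B), `entries` (8 B), so it starts at offset 1 + 8 = 9 and occupies 2 bytes.
Bytes at offsets 9..10: 59 12.
In big-endian order the high byte comes first in memory.
The bytes are already most-significant first: 0x5912.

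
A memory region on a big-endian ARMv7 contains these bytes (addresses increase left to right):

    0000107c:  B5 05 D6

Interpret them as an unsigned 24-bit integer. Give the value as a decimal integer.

11863510

Big-endian stores the most-significant byte at the lowest address.
The bytes are already most-significant first: 0xB505D6.
0xB505D6 = 11863510.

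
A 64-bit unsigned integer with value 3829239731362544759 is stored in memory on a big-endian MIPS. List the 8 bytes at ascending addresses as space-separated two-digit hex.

3829239731362544759 in hexadecimal, padded to 64 bits, is 0x3524313F5BAD3C77.
Split into bytes (most-significant first): 35 24 31 3F 5B AD 3C 77.
Big-endian: lowest address holds the most-significant byte.
So the memory order matches the most-significant-first order: 35 24 31 3F 5B AD 3C 77.

35 24 31 3F 5B AD 3C 77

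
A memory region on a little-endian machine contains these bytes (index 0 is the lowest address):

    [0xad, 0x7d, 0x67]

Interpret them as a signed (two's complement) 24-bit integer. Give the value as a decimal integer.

Little-endian: lowest address holds the least-significant byte.
Reassemble most-significant byte first: 67 7D AD → 0x677DAD.
0x677DAD = 6782381.

6782381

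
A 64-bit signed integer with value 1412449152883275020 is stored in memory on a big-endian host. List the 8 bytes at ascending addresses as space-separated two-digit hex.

1412449152883275020 in hexadecimal, padded to 64 bits, is 0x139A070564E8B50C.
Split into bytes (most-significant first): 13 9A 07 05 64 E8 B5 0C.
Big-endian: lowest address holds the most-significant byte.
So the memory order matches the most-significant-first order: 13 9A 07 05 64 E8 B5 0C.

13 9A 07 05 64 E8 B5 0C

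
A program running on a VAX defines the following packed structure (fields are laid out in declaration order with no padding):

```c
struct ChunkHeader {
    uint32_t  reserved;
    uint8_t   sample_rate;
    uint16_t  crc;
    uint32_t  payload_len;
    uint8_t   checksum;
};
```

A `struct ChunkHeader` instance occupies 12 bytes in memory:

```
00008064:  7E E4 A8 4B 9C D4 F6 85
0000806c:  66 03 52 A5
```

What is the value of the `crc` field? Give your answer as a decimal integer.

`crc` follows `reserved` (4 B), `sample_rate` (1 B), so it starts at offset 4 + 1 = 5 and occupies 2 bytes.
Bytes at offsets 5..6: D4 F6.
Little-endian stores the least-significant byte at the lowest address.
Reassemble most-significant byte first: F6 D4 → 0xF6D4.
0xF6D4 = 63188.

63188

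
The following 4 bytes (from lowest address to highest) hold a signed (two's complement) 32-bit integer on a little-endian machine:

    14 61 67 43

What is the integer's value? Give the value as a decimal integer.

1130848532

In little-endian order the low byte comes first in memory.
Reassemble most-significant byte first: 43 67 61 14 → 0x43676114.
0x43676114 = 1130848532.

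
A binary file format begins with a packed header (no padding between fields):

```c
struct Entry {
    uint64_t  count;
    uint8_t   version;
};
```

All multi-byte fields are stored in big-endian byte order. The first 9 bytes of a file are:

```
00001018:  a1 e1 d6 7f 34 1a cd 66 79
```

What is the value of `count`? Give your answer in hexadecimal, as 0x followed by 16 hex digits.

`count` is the first field, at byte offset 0, occupying 8 bytes.
Bytes at offsets 0..7: A1 E1 D6 7F 34 1A CD 66.
In big-endian order the high byte comes first in memory.
The bytes are already most-significant first: 0xA1E1D67F341ACD66.

0xA1E1D67F341ACD66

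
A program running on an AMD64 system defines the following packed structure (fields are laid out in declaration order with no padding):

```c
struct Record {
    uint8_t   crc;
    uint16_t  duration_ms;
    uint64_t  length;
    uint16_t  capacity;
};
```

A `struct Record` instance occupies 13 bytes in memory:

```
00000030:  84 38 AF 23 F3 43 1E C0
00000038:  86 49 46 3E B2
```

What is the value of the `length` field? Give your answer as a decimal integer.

`length` follows `crc` (1 B), `duration_ms` (2 B), so it starts at offset 1 + 2 = 3 and occupies 8 bytes.
Bytes at offsets 3..10: 23 F3 43 1E C0 86 49 46.
Little-endian stores the least-significant byte at the lowest address.
Reassemble most-significant byte first: 46 49 86 C0 1E 43 F3 23 → 0x464986C01E43F323.
0x464986C01E43F323 = 5064727415654445859.

5064727415654445859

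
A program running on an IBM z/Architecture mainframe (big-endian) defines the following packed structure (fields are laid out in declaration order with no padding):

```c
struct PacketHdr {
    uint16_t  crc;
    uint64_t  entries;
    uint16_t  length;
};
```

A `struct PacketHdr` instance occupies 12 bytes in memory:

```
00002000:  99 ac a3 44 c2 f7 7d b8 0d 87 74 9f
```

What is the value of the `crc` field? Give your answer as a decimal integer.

39340

`crc` is the first field, at byte offset 0, occupying 2 bytes.
Bytes at offsets 0..1: 99 AC.
Big-endian stores the most-significant byte at the lowest address.
The bytes are already most-significant first: 0x99AC.
0x99AC = 39340.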